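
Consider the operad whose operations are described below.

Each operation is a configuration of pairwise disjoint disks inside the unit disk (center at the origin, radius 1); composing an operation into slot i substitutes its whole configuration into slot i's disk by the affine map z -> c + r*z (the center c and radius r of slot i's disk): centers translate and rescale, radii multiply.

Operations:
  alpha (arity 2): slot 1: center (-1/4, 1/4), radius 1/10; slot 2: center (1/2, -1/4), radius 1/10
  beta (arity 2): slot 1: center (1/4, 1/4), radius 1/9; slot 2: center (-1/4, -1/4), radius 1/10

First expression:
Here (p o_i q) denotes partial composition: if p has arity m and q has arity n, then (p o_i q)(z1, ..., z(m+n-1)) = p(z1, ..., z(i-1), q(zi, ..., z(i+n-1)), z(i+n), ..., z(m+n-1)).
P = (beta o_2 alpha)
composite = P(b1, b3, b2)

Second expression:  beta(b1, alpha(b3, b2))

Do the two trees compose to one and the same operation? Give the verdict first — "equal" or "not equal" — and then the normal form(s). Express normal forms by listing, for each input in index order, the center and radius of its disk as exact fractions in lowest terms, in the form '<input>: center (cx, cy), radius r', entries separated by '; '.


equal; both compose to b1: center (1/4, 1/4), radius 1/9; b2: center (-1/5, -11/40), radius 1/100; b3: center (-11/40, -9/40), radius 1/100


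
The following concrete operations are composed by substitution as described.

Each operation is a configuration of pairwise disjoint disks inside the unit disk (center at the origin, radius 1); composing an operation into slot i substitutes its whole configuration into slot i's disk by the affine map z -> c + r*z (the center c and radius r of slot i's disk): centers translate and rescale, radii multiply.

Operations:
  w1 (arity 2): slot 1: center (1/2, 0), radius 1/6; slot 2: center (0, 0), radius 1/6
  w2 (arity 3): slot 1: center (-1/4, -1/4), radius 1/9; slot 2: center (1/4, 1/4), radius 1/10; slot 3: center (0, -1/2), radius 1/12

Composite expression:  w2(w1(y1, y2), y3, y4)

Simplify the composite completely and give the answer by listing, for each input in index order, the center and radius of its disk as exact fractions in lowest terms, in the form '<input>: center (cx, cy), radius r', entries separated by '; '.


y1: center (-7/36, -1/4), radius 1/54; y2: center (-1/4, -1/4), radius 1/54; y3: center (1/4, 1/4), radius 1/10; y4: center (0, -1/2), radius 1/12

Affine substitution under w2: radii multiply and y-centers shift.
input y1: composing its 2 substitution steps yields center (-7/36, -1/4), radius 1/54
input y2: composing its 2 substitution steps yields center (-1/4, -1/4), radius 1/54
input y3: composing its 1 substitution step yields center (1/4, 1/4), radius 1/10
input y4: composing its 1 substitution step yields center (0, -1/2), radius 1/12


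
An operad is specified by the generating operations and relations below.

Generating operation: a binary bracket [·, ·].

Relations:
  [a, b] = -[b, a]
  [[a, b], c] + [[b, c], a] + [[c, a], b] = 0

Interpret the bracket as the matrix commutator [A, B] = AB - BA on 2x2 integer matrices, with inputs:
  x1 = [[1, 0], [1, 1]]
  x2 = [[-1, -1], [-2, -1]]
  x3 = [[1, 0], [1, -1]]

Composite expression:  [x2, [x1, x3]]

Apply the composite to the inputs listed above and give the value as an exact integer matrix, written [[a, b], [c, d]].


[[-2, 0], [0, 2]]

[x1, x3] = [[0, 0], [2, 0]]
[x2, [x1, x3]] = [[-2, 0], [0, 2]]


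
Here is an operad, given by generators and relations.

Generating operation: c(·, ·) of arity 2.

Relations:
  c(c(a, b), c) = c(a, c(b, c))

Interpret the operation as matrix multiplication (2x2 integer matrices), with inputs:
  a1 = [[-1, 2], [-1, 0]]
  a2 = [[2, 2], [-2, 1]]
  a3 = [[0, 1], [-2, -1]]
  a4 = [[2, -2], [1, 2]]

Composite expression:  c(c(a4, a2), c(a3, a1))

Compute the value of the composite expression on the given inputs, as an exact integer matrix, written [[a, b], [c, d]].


[[-2, -8], [14, -16]]

c(a4, a2) = [[8, 2], [-2, 4]]
c(a3, a1) = [[-1, 0], [3, -4]]
c(c(a4, a2), c(a3, a1)) = [[-2, -8], [14, -16]]


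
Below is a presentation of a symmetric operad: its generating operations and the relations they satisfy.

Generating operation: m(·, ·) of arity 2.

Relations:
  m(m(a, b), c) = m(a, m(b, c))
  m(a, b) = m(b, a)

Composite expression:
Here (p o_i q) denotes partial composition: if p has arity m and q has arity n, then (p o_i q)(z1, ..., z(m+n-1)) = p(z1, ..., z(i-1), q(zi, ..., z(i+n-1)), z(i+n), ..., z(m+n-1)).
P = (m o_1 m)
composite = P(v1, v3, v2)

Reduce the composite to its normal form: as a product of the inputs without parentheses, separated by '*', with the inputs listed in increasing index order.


v1 * v2 * v3

Reordering under m is free, so list the v-inputs canonically.
m(v1, v3) collapses to v1 * v3
m(m(v1, v3), v2) collapses to v1 * v3 * v2
putting the inputs in ascending order: v1 * v2 * v3


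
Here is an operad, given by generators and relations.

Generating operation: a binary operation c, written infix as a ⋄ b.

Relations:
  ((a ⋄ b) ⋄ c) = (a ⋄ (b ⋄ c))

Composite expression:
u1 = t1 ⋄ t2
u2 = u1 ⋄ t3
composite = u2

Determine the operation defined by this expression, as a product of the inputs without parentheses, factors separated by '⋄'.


t1 ⋄ t2 ⋄ t3


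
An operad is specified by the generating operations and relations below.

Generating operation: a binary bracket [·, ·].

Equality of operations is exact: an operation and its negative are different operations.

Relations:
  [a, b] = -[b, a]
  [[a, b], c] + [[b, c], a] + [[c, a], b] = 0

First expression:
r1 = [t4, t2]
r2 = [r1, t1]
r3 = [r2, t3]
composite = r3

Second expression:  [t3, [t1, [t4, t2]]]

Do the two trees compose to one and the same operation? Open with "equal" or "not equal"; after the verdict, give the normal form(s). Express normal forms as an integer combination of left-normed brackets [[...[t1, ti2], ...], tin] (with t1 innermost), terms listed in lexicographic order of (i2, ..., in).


Reducing the first expression gives [[[t1, t2], t4], t3] - [[[t1, t4], t2], t3]
Reducing the second expression gives [[[t1, t2], t4], t3] - [[[t1, t4], t2], t3]
Same normal form: equal.

equal: each reduces to [[[t1, t2], t4], t3] - [[[t1, t4], t2], t3]


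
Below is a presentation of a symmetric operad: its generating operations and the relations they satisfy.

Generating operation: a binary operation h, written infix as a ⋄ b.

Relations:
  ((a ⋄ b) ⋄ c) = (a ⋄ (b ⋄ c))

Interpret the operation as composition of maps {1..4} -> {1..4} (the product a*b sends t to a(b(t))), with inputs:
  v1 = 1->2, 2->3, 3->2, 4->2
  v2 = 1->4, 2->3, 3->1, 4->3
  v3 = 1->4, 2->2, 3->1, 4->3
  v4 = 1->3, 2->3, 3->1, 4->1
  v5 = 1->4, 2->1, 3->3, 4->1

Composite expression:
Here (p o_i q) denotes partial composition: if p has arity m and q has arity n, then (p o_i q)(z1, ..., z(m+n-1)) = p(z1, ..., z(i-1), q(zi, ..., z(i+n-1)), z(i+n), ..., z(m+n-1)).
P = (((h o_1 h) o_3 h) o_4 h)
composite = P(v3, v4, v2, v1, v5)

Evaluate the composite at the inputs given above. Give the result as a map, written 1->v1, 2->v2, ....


(v3 ⋄ v4) = 1->1, 2->1, 3->4, 4->4
(v1 ⋄ v5) = 1->2, 2->2, 3->2, 4->2
(v2 ⋄ (v1 ⋄ v5)) = 1->3, 2->3, 3->3, 4->3
((v3 ⋄ v4) ⋄ (v2 ⋄ (v1 ⋄ v5))) = 1->4, 2->4, 3->4, 4->4

1->4, 2->4, 3->4, 4->4


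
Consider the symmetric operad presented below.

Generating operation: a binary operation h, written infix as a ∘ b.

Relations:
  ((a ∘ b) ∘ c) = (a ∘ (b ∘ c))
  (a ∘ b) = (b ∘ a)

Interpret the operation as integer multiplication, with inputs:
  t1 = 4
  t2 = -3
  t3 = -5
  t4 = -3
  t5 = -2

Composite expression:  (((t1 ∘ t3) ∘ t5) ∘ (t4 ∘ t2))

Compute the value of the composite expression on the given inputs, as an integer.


360

(t1 ∘ t3) = -20
((t1 ∘ t3) ∘ t5) = 40
(t4 ∘ t2) = 9
(((t1 ∘ t3) ∘ t5) ∘ (t4 ∘ t2)) = 360


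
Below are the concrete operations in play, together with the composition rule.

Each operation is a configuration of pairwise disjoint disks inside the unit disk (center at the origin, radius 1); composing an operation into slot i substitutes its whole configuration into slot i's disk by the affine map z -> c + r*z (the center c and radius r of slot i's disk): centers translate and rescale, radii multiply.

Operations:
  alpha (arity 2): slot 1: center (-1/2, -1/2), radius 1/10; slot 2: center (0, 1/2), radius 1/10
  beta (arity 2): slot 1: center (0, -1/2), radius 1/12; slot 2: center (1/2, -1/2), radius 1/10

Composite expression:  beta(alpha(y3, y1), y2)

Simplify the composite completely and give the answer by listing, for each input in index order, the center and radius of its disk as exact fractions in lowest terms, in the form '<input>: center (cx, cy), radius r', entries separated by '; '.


y1: center (0, -11/24), radius 1/120; y2: center (1/2, -1/2), radius 1/10; y3: center (-1/24, -13/24), radius 1/120


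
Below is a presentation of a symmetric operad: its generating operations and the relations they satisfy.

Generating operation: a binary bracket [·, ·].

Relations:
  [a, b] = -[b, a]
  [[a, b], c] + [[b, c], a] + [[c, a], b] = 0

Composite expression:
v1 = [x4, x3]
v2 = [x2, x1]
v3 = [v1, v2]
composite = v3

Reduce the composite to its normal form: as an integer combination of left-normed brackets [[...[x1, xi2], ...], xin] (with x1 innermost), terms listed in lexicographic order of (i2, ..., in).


-[[[x1, x2], x3], x4] + [[[x1, x2], x4], x3]

In the tensor algebra, words opening x1 carry the x1-anchored form.
Composite bracket: [[x4, x3], [x2, x1]]
Applying ab - ba throughout gives 8 signed words (2^3 = 8).
Collect the words opening with x1:
  x1x2x3x4 (sign -1) contributes -[[[x1, x2], x3], x4]
  x1x2x4x3 (sign +1) contributes +[[[x1, x2], x4], x3]


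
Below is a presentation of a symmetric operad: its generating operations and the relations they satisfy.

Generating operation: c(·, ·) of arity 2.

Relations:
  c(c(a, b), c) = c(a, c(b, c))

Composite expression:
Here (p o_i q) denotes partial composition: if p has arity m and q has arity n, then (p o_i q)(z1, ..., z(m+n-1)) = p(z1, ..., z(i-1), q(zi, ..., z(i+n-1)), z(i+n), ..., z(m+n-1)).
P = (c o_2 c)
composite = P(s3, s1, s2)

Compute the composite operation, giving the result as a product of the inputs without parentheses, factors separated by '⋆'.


s3 ⋆ s1 ⋆ s2

Key point: c is associative — brackets drop, the s-order remains.
c(s1, s2) reduces to s1 ⋆ s2
c(s3, c(s1, s2)) reduces to s3 ⋆ s1 ⋆ s2


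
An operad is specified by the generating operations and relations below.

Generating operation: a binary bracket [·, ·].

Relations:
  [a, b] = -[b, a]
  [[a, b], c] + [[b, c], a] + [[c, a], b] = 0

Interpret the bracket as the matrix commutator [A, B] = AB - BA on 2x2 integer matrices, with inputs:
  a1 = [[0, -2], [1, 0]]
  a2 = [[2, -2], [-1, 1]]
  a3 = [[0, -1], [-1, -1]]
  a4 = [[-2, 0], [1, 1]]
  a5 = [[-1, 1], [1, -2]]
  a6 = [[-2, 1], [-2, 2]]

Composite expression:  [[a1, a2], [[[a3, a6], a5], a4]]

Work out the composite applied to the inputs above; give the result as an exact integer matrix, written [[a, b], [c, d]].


[a1, a2] = [[4, 2], [1, -4]]
[a3, a6] = [[3, -3], [6, -3]]
[[a3, a6], a5] = [[-9, 9], [0, 9]]
[[[a3, a6], a5], a4] = [[9, 27], [18, -9]]
[[a1, a2], [[[a3, a6], a5], a4]] = [[9, 180], [-126, -9]]

[[9, 180], [-126, -9]]


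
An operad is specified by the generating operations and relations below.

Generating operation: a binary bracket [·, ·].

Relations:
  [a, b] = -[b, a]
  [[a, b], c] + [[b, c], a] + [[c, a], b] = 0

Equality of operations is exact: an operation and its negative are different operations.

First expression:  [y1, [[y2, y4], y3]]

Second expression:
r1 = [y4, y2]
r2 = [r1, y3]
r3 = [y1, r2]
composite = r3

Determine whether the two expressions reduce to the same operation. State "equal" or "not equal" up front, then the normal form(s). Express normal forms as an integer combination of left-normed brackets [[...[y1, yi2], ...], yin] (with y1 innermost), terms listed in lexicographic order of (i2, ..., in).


not equal — first [[[y1, y2], y4], y3] - [[[y1, y3], y2], y4] + [[[y1, y3], y4], y2] - [[[y1, y4], y2], y3], second -[[[y1, y2], y4], y3] + [[[y1, y3], y2], y4] - [[[y1, y3], y4], y2] + [[[y1, y4], y2], y3]

In normal form, the first expression is [[[y1, y2], y4], y3] - [[[y1, y3], y2], y4] + [[[y1, y3], y4], y2] - [[[y1, y4], y2], y3]
In normal form, the second expression is -[[[y1, y2], y4], y3] + [[[y1, y3], y2], y4] - [[[y1, y3], y4], y2] + [[[y1, y4], y2], y3]
The normal forms differ: not equal.


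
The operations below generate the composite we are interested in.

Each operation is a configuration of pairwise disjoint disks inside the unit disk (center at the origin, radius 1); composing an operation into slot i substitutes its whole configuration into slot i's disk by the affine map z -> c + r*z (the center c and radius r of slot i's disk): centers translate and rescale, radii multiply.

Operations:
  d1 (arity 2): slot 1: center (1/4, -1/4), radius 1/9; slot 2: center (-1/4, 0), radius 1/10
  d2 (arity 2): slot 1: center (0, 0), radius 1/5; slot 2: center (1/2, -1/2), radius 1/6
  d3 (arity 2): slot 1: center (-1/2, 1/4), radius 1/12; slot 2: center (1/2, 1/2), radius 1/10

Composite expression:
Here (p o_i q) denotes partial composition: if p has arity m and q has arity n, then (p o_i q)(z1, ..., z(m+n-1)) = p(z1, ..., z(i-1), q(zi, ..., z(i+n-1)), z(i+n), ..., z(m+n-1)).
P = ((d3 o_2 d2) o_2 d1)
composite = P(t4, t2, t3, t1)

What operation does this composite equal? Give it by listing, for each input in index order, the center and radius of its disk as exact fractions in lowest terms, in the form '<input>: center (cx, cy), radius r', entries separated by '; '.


t1: center (11/20, 9/20), radius 1/60; t2: center (101/200, 99/200), radius 1/450; t3: center (99/200, 1/2), radius 1/500; t4: center (-1/2, 1/4), radius 1/12

Only the slot chain above each t matters under d3; compose those maps.
input t4: applying the 1 nested substitution gives center (-1/2, 1/4), radius 1/12
input t2: applying the 3 nested substitutions gives center (101/200, 99/200), radius 1/450
input t3: applying the 3 nested substitutions gives center (99/200, 1/2), radius 1/500
input t1: applying the 2 nested substitutions gives center (11/20, 9/20), radius 1/60


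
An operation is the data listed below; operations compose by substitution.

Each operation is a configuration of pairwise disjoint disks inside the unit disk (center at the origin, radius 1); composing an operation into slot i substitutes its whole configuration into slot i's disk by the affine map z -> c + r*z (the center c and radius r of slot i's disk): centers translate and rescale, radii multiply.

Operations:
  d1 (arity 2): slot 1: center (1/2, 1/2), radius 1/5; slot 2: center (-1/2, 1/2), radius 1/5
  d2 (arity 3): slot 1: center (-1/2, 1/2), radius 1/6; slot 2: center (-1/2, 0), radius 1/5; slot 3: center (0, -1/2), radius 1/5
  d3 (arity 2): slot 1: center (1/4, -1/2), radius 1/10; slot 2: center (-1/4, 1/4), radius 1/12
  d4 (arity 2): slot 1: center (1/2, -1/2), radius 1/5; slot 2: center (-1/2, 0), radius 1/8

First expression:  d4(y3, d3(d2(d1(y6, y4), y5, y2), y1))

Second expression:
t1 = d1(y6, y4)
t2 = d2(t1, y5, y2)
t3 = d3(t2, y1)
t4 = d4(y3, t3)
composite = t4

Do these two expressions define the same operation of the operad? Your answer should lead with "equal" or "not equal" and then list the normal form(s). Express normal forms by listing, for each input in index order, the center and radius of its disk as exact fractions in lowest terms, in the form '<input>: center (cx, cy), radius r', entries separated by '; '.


The first composite normalizes to y1: center (-17/32, 1/32), radius 1/96; y2: center (-15/32, -11/160), radius 1/400; y3: center (1/2, -1/2), radius 1/5; y4: center (-457/960, -53/960), radius 1/2400; y5: center (-19/40, -1/16), radius 1/400; y6: center (-91/192, -53/960), radius 1/2400
The second composite normalizes to y1: center (-17/32, 1/32), radius 1/96; y2: center (-15/32, -11/160), radius 1/400; y3: center (1/2, -1/2), radius 1/5; y4: center (-457/960, -53/960), radius 1/2400; y5: center (-19/40, -1/16), radius 1/400; y6: center (-91/192, -53/960), radius 1/2400
One common form — equal.

equal; the common form is y1: center (-17/32, 1/32), radius 1/96; y2: center (-15/32, -11/160), radius 1/400; y3: center (1/2, -1/2), radius 1/5; y4: center (-457/960, -53/960), radius 1/2400; y5: center (-19/40, -1/16), radius 1/400; y6: center (-91/192, -53/960), radius 1/2400


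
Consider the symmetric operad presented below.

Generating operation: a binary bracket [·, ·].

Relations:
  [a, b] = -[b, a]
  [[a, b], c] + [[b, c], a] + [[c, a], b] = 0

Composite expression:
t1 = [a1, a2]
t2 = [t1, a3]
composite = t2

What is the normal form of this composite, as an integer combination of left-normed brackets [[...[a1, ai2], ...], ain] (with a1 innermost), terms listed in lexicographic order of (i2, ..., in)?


[[a1, a2], a3]

Left-normed coefficients sit on the a1-initial expansion words.
Composite bracket: [[a1, a2], a3]
Applying ab - ba throughout gives 4 signed words (2^2 = 4).
Only words starting with a1 matter:
  sign of a1a2a3 is +1, so it contributes +[[a1, a2], a3]


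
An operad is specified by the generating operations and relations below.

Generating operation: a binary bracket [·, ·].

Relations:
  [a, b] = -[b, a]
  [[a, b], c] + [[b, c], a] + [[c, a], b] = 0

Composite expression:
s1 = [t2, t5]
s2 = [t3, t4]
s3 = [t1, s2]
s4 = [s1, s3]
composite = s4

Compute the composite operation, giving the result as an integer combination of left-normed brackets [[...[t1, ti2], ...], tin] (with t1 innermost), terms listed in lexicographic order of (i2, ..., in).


-[[[[t1, t3], t4], t2], t5] + [[[[t1, t3], t4], t5], t2] + [[[[t1, t4], t3], t2], t5] - [[[[t1, t4], t3], t5], t2]

In the tensor algebra, words opening t1 carry the t1-anchored form.
Composite bracket: [[t2, t5], [t1, [t3, t4]]]
Full expansion: 16 signed words from ab - ba (2^4 = 16).
Coefficients come from the t1-initial words:
  t1t3t4t2t5 appears with sign -1, giving the term -[[[[t1, t3], t4], t2], t5]
  t1t3t4t5t2 appears with sign +1, giving the term +[[[[t1, t3], t4], t5], t2]
  t1t4t3t2t5 appears with sign +1, giving the term +[[[[t1, t4], t3], t2], t5]
  t1t4t3t5t2 appears with sign -1, giving the term -[[[[t1, t4], t3], t5], t2]


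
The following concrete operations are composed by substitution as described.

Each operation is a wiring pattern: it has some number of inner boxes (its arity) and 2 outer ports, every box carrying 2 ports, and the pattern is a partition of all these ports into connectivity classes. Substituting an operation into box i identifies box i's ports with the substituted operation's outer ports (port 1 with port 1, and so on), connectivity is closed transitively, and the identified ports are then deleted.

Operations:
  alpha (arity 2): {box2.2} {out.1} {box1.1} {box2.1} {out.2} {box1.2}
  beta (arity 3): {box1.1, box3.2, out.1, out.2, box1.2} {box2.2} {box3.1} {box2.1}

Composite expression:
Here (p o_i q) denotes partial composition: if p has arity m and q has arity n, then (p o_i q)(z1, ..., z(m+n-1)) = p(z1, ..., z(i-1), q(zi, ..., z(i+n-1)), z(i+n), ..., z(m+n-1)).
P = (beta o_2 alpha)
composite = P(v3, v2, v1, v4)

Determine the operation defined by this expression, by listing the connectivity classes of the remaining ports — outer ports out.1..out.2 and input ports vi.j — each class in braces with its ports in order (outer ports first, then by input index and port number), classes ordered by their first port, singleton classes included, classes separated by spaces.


{out.1, out.2, v3.1, v3.2, v4.2} {v1.1} {v1.2} {v2.1} {v2.2} {v4.1}

After gluing at beta, chains via deleted ports link the v-ports.
after alpha, the pattern on (v2, v1) reads {out.1} {out.2} {v1.1} {v1.2} {v2.1} {v2.2} (out.j = its outer ports)
after beta, the pattern on (v3, v2, v1, v4) reads {out.1, out.2, v3.1, v3.2, v4.2} {v1.1} {v1.2} {v2.1} {v2.2} {v4.1} (out.j = its outer ports)


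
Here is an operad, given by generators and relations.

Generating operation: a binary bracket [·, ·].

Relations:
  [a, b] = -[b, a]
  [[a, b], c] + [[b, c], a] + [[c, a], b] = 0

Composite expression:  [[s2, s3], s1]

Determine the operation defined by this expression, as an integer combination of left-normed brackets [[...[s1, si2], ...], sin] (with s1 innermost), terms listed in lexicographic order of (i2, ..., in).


-[[s1, s2], s3] + [[s1, s3], s2]

In the tensor algebra, words opening s1 carry the s1-anchored form.
Composite bracket: [[s2, s3], s1]
Expanding via [a, b] = ab - ba: 4 signed words (2^2 = 4).
Words beginning with s1 determine it all:
  s1s2s3 appears with sign -1, giving the term -[[s1, s2], s3]
  s1s3s2 appears with sign +1, giving the term +[[s1, s3], s2]


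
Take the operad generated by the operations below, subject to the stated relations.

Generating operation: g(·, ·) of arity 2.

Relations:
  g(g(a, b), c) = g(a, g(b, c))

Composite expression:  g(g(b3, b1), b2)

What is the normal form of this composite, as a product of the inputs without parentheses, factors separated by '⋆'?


b3 ⋆ b1 ⋆ b2

Key point: g is associative — brackets drop, the b-order remains.
g(b3, b1) reduces to b3 ⋆ b1
g(g(b3, b1), b2) reduces to b3 ⋆ b1 ⋆ b2


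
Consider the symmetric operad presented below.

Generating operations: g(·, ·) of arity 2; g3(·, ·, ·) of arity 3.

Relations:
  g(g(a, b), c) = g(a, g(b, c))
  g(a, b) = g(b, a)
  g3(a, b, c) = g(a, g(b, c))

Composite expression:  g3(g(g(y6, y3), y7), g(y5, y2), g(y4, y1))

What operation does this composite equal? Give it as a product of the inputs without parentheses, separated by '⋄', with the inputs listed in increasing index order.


y1 ⋄ y2 ⋄ y3 ⋄ y4 ⋄ y5 ⋄ y6 ⋄ y7

Key point: g3 commutes, so take the y-inputs in any fixed order.
g(y6, y3) unparenthesizes to y6 ⋄ y3
g(g(y6, y3), y7) unparenthesizes to y6 ⋄ y3 ⋄ y7
g(y5, y2) unparenthesizes to y5 ⋄ y2
g(y4, y1) unparenthesizes to y4 ⋄ y1
g3(g(g(y6, y3), y7), g(y5, y2), g(y4, y1)) unparenthesizes to y6 ⋄ y3 ⋄ y7 ⋄ y5 ⋄ y2 ⋄ y4 ⋄ y1
putting the inputs in ascending order: y1 ⋄ y2 ⋄ y3 ⋄ y4 ⋄ y5 ⋄ y6 ⋄ y7


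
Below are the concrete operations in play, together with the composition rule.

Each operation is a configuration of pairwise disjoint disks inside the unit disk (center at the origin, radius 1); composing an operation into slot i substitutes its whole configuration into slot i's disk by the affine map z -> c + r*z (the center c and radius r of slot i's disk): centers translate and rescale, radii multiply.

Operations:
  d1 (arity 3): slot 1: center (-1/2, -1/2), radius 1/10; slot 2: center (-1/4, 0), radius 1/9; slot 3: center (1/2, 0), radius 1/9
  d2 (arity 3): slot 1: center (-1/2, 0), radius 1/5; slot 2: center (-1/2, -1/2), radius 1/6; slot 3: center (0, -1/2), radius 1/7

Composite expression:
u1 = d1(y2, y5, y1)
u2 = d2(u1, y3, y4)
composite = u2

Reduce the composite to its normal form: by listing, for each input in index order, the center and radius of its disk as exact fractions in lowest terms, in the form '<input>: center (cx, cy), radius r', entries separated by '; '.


y1: center (-2/5, 0), radius 1/45; y2: center (-3/5, -1/10), radius 1/50; y3: center (-1/2, -1/2), radius 1/6; y4: center (0, -1/2), radius 1/7; y5: center (-11/20, 0), radius 1/45

Follow each y-input down from d2: c' goes to c + r*c', radius to r*r'.
y2 passes through 2 substitutions, ending at center (-3/5, -1/10), radius 1/50
y5 passes through 2 substitutions, ending at center (-11/20, 0), radius 1/45
y1 passes through 2 substitutions, ending at center (-2/5, 0), radius 1/45
y3 passes through 1 substitution, ending at center (-1/2, -1/2), radius 1/6
y4 passes through 1 substitution, ending at center (0, -1/2), radius 1/7


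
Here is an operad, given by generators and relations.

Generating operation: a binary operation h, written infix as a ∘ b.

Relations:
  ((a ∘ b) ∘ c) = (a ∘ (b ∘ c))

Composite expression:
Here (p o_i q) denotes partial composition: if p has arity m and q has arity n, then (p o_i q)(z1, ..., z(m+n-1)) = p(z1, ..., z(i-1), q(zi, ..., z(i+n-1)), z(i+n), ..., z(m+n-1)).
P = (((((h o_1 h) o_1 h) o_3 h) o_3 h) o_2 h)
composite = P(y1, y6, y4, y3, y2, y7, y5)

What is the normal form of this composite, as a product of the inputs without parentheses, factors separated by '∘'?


y1 ∘ y6 ∘ y4 ∘ y3 ∘ y2 ∘ y7 ∘ y5

Associativity of h dissolves the nesting; only the y-input order survives.
(y6 ∘ y4) linearizes to y6 ∘ y4
(y1 ∘ (y6 ∘ y4)) linearizes to y1 ∘ y6 ∘ y4
(y3 ∘ y2) linearizes to y3 ∘ y2
((y3 ∘ y2) ∘ y7) linearizes to y3 ∘ y2 ∘ y7
((y1 ∘ (y6 ∘ y4)) ∘ ((y3 ∘ y2) ∘ y7)) linearizes to y1 ∘ y6 ∘ y4 ∘ y3 ∘ y2 ∘ y7
(((y1 ∘ (y6 ∘ y4)) ∘ ((y3 ∘ y2) ∘ y7)) ∘ y5) linearizes to y1 ∘ y6 ∘ y4 ∘ y3 ∘ y2 ∘ y7 ∘ y5


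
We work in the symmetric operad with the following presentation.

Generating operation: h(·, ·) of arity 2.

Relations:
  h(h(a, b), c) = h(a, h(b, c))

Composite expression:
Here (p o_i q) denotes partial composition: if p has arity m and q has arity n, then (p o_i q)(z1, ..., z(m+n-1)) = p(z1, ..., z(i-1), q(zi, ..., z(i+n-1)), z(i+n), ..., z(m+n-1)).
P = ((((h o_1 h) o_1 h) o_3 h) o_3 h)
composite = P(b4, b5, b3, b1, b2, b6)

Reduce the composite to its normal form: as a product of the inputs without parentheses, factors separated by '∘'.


b4 ∘ b5 ∘ b3 ∘ b1 ∘ b2 ∘ b6

Associativity of h dissolves the nesting; only the b-input order survives.
h(b4, b5) spells out as b4 ∘ b5
h(b3, b1) spells out as b3 ∘ b1
h(h(b3, b1), b2) spells out as b3 ∘ b1 ∘ b2
h(h(b4, b5), h(h(b3, b1), b2)) spells out as b4 ∘ b5 ∘ b3 ∘ b1 ∘ b2
h(h(h(b4, b5), h(h(b3, b1), b2)), b6) spells out as b4 ∘ b5 ∘ b3 ∘ b1 ∘ b2 ∘ b6


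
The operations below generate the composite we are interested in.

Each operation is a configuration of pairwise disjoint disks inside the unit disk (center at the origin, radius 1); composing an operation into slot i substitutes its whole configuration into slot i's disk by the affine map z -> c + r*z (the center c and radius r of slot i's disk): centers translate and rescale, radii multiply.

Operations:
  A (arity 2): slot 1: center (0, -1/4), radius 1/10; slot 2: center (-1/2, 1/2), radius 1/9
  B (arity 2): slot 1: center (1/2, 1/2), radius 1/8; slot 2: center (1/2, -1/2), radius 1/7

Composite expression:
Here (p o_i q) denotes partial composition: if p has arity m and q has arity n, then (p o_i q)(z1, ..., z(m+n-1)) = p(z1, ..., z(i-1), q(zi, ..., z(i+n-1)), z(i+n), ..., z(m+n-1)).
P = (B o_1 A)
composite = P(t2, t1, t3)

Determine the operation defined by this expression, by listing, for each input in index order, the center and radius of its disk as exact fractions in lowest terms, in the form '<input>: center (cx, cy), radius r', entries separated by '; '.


t1: center (7/16, 9/16), radius 1/72; t2: center (1/2, 15/32), radius 1/80; t3: center (1/2, -1/2), radius 1/7


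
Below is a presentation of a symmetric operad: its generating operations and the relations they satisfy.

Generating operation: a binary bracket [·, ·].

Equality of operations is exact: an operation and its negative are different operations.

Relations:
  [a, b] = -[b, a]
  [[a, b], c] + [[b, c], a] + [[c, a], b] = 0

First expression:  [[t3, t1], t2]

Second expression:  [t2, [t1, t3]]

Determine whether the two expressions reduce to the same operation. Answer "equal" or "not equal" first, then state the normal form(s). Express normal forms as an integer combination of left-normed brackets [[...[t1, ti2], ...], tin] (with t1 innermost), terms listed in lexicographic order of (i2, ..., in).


equal: each reduces to -[[t1, t3], t2]

Normal form of the first expression: -[[t1, t3], t2]
Normal form of the second expression: -[[t1, t3], t2]
The normal forms match — equal.


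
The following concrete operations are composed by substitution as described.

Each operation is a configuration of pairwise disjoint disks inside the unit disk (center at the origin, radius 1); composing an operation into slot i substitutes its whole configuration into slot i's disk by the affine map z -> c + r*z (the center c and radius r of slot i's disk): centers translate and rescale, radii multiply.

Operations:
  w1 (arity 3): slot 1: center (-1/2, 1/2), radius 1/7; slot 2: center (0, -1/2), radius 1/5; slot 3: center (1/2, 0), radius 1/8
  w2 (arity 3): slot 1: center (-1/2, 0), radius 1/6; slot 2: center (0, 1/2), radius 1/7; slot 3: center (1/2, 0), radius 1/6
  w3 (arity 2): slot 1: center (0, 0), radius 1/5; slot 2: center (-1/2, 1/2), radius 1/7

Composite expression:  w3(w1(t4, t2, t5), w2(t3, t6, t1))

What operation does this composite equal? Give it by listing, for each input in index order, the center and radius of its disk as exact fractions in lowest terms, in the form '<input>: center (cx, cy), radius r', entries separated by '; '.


Only the slot chain above each t matters under w3; compose those maps.
for t4, the 2-step affine chain lands on center (-1/10, 1/10), radius 1/35
for t2, the 2-step affine chain lands on center (0, -1/10), radius 1/25
for t5, the 2-step affine chain lands on center (1/10, 0), radius 1/40
for t3, the 2-step affine chain lands on center (-4/7, 1/2), radius 1/42
for t6, the 2-step affine chain lands on center (-1/2, 4/7), radius 1/49
for t1, the 2-step affine chain lands on center (-3/7, 1/2), radius 1/42

t1: center (-3/7, 1/2), radius 1/42; t2: center (0, -1/10), radius 1/25; t3: center (-4/7, 1/2), radius 1/42; t4: center (-1/10, 1/10), radius 1/35; t5: center (1/10, 0), radius 1/40; t6: center (-1/2, 4/7), radius 1/49


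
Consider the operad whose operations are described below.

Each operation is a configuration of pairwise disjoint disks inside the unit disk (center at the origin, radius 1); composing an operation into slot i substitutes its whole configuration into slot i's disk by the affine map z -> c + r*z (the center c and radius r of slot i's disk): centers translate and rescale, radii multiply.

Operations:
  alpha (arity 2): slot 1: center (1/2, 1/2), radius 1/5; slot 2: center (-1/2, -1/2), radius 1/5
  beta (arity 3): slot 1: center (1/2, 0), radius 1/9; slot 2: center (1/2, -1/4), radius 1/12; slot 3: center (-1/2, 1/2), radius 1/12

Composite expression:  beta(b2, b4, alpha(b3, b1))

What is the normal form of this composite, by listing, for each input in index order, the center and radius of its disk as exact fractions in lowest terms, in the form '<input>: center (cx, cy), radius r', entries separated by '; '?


b1: center (-13/24, 11/24), radius 1/60; b2: center (1/2, 0), radius 1/9; b3: center (-11/24, 13/24), radius 1/60; b4: center (1/2, -1/4), radius 1/12

Nesting under beta composes maps z -> c + r*z down each b-path.
input b2: applying the 1 nested substitution gives center (1/2, 0), radius 1/9
input b4: applying the 1 nested substitution gives center (1/2, -1/4), radius 1/12
input b3: applying the 2 nested substitutions gives center (-11/24, 13/24), radius 1/60
input b1: applying the 2 nested substitutions gives center (-13/24, 11/24), radius 1/60


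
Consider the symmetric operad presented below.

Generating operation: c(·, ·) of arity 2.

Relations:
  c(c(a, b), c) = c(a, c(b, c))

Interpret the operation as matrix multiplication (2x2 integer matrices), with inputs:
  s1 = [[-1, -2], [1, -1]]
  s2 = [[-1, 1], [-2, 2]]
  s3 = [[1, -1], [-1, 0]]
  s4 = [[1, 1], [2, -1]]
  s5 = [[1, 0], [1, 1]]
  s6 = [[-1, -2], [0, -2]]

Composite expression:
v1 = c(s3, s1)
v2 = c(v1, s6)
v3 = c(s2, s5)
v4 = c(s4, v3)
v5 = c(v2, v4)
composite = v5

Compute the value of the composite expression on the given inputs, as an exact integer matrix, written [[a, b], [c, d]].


[[0, 6], [0, -3]]

c(s3, s1) = [[-2, -1], [1, 2]]
c(c(s3, s1), s6) = [[2, 6], [-1, -6]]
c(s2, s5) = [[0, 1], [0, 2]]
c(s4, c(s2, s5)) = [[0, 3], [0, 0]]
c(c(c(s3, s1), s6), c(s4, c(s2, s5))) = [[0, 6], [0, -3]]


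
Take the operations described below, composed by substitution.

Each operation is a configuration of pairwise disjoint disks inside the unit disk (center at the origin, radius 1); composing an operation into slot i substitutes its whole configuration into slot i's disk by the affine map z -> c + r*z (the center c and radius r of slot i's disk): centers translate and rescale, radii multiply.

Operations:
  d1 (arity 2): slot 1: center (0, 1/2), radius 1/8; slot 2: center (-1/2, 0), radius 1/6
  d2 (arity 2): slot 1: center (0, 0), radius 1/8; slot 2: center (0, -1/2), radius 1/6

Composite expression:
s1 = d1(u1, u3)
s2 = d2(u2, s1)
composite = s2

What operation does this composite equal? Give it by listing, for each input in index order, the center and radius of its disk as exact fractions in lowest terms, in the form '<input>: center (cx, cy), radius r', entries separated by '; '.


Each u-disk chains the slot maps above it in d2; radii multiply.
u2 passes through 1 substitution, ending at center (0, 0), radius 1/8
u1 passes through 2 substitutions, ending at center (0, -5/12), radius 1/48
u3 passes through 2 substitutions, ending at center (-1/12, -1/2), radius 1/36

u1: center (0, -5/12), radius 1/48; u2: center (0, 0), radius 1/8; u3: center (-1/12, -1/2), radius 1/36


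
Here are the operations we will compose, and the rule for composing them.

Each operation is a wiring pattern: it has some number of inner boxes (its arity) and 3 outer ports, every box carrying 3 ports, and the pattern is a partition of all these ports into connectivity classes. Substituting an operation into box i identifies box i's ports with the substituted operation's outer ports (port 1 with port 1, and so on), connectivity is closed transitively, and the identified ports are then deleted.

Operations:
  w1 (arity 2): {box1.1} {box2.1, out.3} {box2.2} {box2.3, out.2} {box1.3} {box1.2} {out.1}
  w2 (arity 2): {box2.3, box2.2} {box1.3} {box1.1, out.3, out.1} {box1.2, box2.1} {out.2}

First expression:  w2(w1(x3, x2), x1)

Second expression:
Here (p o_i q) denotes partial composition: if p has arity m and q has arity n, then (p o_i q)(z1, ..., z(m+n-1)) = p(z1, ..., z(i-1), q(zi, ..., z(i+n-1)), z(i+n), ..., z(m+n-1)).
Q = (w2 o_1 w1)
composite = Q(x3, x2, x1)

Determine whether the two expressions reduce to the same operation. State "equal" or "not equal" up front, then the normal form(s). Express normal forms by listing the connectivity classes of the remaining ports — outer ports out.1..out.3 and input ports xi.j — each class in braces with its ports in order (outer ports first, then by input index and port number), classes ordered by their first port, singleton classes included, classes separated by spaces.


equal; both compose to {out.1, out.3} {out.2} {x1.1, x2.3} {x1.2, x1.3} {x2.1} {x2.2} {x3.1} {x3.2} {x3.3}

In normal form, the first expression is {out.1, out.3} {out.2} {x1.1, x2.3} {x1.2, x1.3} {x2.1} {x2.2} {x3.1} {x3.2} {x3.3}
In normal form, the second expression is {out.1, out.3} {out.2} {x1.1, x2.3} {x1.2, x1.3} {x2.1} {x2.2} {x3.1} {x3.2} {x3.3}
Both agree, so they are equal.


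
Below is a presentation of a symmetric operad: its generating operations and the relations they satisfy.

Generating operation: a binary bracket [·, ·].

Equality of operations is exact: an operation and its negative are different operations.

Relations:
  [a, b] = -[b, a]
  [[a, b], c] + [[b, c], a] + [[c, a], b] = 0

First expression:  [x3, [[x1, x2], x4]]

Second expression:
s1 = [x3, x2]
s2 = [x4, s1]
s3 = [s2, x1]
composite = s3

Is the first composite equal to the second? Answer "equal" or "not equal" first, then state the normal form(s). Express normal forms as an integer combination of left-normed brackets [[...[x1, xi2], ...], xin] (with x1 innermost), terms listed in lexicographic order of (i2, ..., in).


not equal; first: -[[[x1, x2], x4], x3]; second: -[[[x1, x2], x3], x4] + [[[x1, x3], x2], x4] + [[[x1, x4], x2], x3] - [[[x1, x4], x3], x2]

Reducing the first expression gives -[[[x1, x2], x4], x3]
Reducing the second expression gives -[[[x1, x2], x3], x4] + [[[x1, x3], x2], x4] + [[[x1, x4], x2], x3] - [[[x1, x4], x3], x2]
Distinct normal forms: not equal.


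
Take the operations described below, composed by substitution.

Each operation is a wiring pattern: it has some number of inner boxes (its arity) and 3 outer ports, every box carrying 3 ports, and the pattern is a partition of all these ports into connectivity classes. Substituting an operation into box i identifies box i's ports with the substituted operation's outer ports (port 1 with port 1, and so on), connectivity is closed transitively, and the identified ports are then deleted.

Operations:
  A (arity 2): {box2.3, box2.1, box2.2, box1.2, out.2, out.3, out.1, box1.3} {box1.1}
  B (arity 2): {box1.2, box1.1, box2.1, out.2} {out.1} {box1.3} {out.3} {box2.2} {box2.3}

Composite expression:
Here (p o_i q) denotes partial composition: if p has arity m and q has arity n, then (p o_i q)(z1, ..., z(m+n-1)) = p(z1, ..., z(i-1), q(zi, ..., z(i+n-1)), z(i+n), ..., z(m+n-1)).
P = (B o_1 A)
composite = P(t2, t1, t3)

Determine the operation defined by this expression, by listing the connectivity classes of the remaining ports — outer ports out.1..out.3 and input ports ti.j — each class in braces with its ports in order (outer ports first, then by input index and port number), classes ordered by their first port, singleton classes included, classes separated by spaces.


Substituting into B glues patterns; closure does the rest.
through A, on inputs (t2, t1): {out.1, out.2, out.3, t1.1, t1.2, t1.3, t2.2, t2.3} {t2.1} (out.j = stage outer ports)
through B, on inputs (t2, t1, t3): {out.1} {out.2, t1.1, t1.2, t1.3, t2.2, t2.3, t3.1} {out.3} {t2.1} {t3.2} {t3.3} (out.j = stage outer ports)

{out.1} {out.2, t1.1, t1.2, t1.3, t2.2, t2.3, t3.1} {out.3} {t2.1} {t3.2} {t3.3}


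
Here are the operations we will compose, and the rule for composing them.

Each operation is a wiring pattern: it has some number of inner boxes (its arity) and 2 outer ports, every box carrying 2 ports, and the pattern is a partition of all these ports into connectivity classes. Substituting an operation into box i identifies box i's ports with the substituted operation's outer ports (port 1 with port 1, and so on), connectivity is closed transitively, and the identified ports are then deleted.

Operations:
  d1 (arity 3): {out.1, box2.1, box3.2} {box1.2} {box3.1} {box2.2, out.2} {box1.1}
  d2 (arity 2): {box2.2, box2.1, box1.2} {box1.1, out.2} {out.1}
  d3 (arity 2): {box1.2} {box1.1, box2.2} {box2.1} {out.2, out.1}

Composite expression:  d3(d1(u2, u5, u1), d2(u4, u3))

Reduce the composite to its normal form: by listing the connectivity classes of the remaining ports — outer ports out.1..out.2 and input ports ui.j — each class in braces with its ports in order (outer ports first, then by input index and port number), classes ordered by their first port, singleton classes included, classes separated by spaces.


{out.1, out.2} {u1.1} {u1.2, u4.1, u5.1} {u2.1} {u2.2} {u3.1, u3.2, u4.2} {u5.2}


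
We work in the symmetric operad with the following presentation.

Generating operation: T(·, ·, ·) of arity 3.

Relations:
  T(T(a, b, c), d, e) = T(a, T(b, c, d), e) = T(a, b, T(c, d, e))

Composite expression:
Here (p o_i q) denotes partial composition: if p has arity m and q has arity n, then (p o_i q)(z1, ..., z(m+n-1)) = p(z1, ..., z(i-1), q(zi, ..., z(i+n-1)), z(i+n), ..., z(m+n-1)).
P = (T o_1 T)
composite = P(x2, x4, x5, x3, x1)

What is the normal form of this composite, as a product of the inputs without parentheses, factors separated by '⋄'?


x2 ⋄ x4 ⋄ x5 ⋄ x3 ⋄ x1

Key point: T is associative — brackets drop, the x-order remains.
T(x2, x4, x5) reduces to x2 ⋄ x4 ⋄ x5
T(T(x2, x4, x5), x3, x1) reduces to x2 ⋄ x4 ⋄ x5 ⋄ x3 ⋄ x1


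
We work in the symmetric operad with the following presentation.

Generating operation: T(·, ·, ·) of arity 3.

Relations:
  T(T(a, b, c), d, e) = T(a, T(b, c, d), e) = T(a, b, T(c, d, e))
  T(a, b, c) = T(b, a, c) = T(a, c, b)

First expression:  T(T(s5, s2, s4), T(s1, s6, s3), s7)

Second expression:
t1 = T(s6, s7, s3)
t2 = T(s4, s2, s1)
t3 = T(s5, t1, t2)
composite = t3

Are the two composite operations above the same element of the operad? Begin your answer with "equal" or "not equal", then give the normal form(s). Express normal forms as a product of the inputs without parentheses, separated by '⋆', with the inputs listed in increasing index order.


equal; both compose to s1 ⋆ s2 ⋆ s3 ⋆ s4 ⋆ s5 ⋆ s6 ⋆ s7
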